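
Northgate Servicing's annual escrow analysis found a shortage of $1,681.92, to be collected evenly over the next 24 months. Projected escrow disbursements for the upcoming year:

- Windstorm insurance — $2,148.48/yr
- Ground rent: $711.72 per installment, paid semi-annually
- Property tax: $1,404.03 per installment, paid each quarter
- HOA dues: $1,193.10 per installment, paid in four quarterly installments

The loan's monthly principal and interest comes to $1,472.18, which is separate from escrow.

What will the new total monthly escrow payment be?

Windstorm insurance — $2,148.48 annually
Ground rent — $711.72 × 2 = $1,423.44 annually
Property tax — $1,404.03 × 4 = $5,616.12 annually
HOA dues — $1,193.10 × 4 = $4,772.40 annually
Total per year = $13,960.44
Monthly = $13,960.44 ÷ 12 = $1,163.37
Shortage per month = $1,681.92 / 24 = $70.08
Adjusted monthly = $1,163.37 + $70.08 = $1,233.45

$1,233.45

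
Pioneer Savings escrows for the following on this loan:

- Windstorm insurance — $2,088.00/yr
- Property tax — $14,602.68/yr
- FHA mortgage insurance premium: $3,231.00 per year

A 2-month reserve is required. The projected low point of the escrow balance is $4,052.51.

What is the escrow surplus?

$732.23

Windstorm insurance — $2,088.00
Property tax — $14,602.68
FHA mortgage insurance premium — $3,231.00
Annual escrow total = $2,088.00 + $14,602.68 + $3,231.00 = $19,921.68
Monthly = $19,921.68 ÷ 12 = $1,660.14
Required reserve = 2 × $1,660.14 = $3,320.28
Excess over cushion: $4,052.51 − $3,320.28 = $732.23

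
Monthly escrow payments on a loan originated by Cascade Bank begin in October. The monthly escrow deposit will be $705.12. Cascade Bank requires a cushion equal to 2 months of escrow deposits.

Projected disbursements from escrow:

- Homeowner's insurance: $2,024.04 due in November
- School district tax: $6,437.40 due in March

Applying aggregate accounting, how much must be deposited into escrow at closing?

Cushion = 2 × $705.12 = $1,410.24
Trial balance (start $0, +$705.12 each month, − disbursements):
  Oct: +$705.12 → $705.12
  Nov: +$705.12 − $2,024.04 → -$613.80
  Dec: +$705.12 → $91.32
  Jan: +$705.12 → $796.44
  Feb: +$705.12 → $1,501.56
  Mar: +$705.12 − $6,437.40 → -$4,230.72
  Apr: +$705.12 → -$3,525.60
  May: +$705.12 → -$2,820.48
  Jun: +$705.12 → -$2,115.36
  Jul: +$705.12 → -$1,410.24
  Aug: +$705.12 → -$705.12
  Sep: +$705.12 → $0.00
Lowest trial balance = -$4,230.72 (Mar)
Initial deposit = cushion − low point = $1,410.24 − (-$4,230.72) = $5,640.96

$5,640.96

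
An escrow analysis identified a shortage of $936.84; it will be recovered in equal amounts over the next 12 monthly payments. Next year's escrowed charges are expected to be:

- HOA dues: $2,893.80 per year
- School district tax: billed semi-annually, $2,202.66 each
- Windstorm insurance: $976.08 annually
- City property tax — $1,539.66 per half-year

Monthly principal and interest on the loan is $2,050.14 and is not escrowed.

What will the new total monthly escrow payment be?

HOA dues — $2,893.80/yr
School district tax — $2,202.66 × 2 = $4,405.32/yr
Windstorm insurance — $976.08/yr
City property tax — $1,539.66 × 2 = $3,079.32/yr
Annual escrow total = $2,893.80 + $4,405.32 + $976.08 + $3,079.32 = $11,354.52
Per month = $11,354.52 / 12 = $946.21
Shortage per month = $936.84 / 12 = $78.07
Adjusted monthly = $946.21 + $78.07 = $1,024.28

$1,024.28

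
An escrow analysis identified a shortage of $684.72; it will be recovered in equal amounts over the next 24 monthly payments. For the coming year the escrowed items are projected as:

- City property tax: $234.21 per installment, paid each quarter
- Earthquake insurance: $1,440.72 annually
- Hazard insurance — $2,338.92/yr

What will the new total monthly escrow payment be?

City property tax — $234.21 × 4 = $936.84 per year
Earthquake insurance — $1,440.72 per year
Hazard insurance — $2,338.92 per year
Total per year = $936.84 + $1,440.72 + $2,338.92 = $4,716.48
Monthly escrow = $4,716.48 / 12 = $393.04
Shortage spread = $684.72 ÷ 24 = $28.53/mo
New monthly escrow = $393.04 + $28.53 = $421.57

$421.57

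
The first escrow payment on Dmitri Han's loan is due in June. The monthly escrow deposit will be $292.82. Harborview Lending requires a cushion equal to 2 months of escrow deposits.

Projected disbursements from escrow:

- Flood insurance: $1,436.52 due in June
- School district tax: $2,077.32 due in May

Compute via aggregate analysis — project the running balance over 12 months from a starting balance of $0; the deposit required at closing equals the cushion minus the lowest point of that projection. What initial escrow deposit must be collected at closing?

$1,729.34

Cushion = 2 × $292.82 = $585.64
Trial balance (start $0, +$292.82 each month, − disbursements):
  Jun: +$292.82 − $1,436.52 → -$1,143.70
  Jul: +$292.82 → -$850.88
  Aug: +$292.82 → -$558.06
  Sep: +$292.82 → -$265.24
  Oct: +$292.82 → $27.58
  Nov: +$292.82 → $320.40
  Dec: +$292.82 → $613.22
  Jan: +$292.82 → $906.04
  Feb: +$292.82 → $1,198.86
  Mar: +$292.82 → $1,491.68
  Apr: +$292.82 → $1,784.50
  May: +$292.82 − $2,077.32 → $0.00
Lowest trial balance = -$1,143.70 (Jun)
Initial deposit = cushion − low point = $585.64 − (-$1,143.70) = $1,729.34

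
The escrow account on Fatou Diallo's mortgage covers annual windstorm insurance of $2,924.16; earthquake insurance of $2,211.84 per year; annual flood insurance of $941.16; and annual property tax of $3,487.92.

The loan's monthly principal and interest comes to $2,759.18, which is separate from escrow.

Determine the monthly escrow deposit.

Windstorm insurance = $2,924.16 per year
Earthquake insurance = $2,211.84 per year
Flood insurance = $941.16 per year
Property tax = $3,487.92 per year
Combined annual = $9,565.08
Monthly = $9,565.08 / 12 = $797.09

$797.09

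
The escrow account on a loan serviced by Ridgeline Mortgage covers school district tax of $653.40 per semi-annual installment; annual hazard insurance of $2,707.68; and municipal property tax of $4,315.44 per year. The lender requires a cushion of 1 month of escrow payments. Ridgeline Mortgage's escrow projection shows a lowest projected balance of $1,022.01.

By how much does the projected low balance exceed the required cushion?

School district tax = $653.40 × 2 = $1,306.80 per year
Hazard insurance = $2,707.68 per year
Municipal property tax = $4,315.44 per year
Combined annual = $8,329.92
Monthly escrow = $8,329.92 ÷ 12 = $694.16
Required cushion = 1 × $694.16 = $694.16
Excess over cushion: $1,022.01 − $694.16 = $327.85

$327.85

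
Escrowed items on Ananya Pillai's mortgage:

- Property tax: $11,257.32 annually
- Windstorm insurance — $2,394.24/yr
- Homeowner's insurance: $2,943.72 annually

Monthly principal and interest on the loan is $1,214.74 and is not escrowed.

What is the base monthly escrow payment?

$1,382.94

Property tax — $11,257.32 annually
Windstorm insurance — $2,394.24 annually
Homeowner's insurance — $2,943.72 annually
Annual escrow total = $11,257.32 + $2,394.24 + $2,943.72 = $16,595.28
Per month = $16,595.28 / 12 = $1,382.94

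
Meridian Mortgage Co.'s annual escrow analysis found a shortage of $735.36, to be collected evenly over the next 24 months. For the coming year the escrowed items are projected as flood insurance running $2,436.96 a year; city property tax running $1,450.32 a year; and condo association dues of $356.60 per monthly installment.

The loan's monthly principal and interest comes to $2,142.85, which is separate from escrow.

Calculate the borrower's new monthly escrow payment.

$711.18

Flood insurance = $2,436.96/yr
City property tax = $1,450.32/yr
Condo association dues = $356.60 × 12 = $4,279.20/yr
Total per year = $2,436.96 + $1,450.32 + $4,279.20 = $8,166.48
Monthly escrow = $8,166.48 ÷ 12 = $680.54
Shortage spread = $735.36 / 24 = $30.64/mo
New monthly escrow = $680.54 + $30.64 = $711.18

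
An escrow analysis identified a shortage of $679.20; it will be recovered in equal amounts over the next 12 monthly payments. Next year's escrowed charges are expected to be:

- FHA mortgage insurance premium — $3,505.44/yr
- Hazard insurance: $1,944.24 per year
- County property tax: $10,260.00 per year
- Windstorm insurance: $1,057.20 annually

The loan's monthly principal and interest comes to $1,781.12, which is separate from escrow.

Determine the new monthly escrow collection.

FHA mortgage insurance premium = $3,505.44
Hazard insurance = $1,944.24
County property tax = $10,260.00
Windstorm insurance = $1,057.20
Total annual escrow = $3,505.44 + $1,944.24 + $10,260.00 + $1,057.20 = $16,766.88
Monthly = $16,766.88 ÷ 12 = $1,397.24
Monthly shortage recovery: $679.20 ÷ 12 = $56.60
New monthly escrow = $1,397.24 + $56.60 = $1,453.84

$1,453.84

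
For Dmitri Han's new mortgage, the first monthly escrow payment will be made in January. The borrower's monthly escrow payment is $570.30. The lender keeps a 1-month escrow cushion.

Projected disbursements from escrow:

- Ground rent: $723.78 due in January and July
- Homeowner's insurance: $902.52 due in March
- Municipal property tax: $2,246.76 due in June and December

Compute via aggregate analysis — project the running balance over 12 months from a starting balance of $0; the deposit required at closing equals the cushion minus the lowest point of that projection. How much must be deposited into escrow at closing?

Cushion = 1 × $570.30 = $570.30
Trial balance (start $0, +$570.30 each month, − disbursements):
  Jan: +$570.30 − $723.78 → -$153.48
  Feb: +$570.30 → $416.82
  Mar: +$570.30 − $902.52 → $84.60
  Apr: +$570.30 → $654.90
  May: +$570.30 → $1,225.20
  Jun: +$570.30 − $2,246.76 → -$451.26
  Jul: +$570.30 − $723.78 → -$604.74
  Aug: +$570.30 → -$34.44
  Sep: +$570.30 → $535.86
  Oct: +$570.30 → $1,106.16
  Nov: +$570.30 → $1,676.46
  Dec: +$570.30 − $2,246.76 → $0.00
Lowest trial balance = -$604.74 (Jul)
Initial deposit = cushion − low point = $570.30 − (-$604.74) = $1,175.04

$1,175.04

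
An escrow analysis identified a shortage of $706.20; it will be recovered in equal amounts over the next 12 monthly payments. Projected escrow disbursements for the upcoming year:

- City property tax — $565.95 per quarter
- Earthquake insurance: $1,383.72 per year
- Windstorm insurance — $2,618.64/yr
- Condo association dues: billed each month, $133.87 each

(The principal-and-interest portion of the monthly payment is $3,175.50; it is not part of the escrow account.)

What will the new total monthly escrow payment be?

$714.90

City property tax: $565.95 × 4 = $2,263.80 per year
Earthquake insurance: $1,383.72 per year
Windstorm insurance: $2,618.64 per year
Condo association dues: $133.87 × 12 = $1,606.44 per year
Combined annual = $2,263.80 + $1,383.72 + $2,618.64 + $1,606.44 = $7,872.60
Monthly = $7,872.60 / 12 = $656.05
Shortage spread = $706.20 / 12 = $58.85/mo
Adjusted monthly = $656.05 + $58.85 = $714.90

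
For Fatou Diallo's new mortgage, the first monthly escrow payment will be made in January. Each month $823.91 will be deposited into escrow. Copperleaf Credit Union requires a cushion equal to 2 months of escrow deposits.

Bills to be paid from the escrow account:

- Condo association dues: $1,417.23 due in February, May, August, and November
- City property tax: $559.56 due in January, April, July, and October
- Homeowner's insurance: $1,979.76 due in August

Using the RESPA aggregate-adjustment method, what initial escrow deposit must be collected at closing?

Cushion = 2 × $823.91 = $1,647.82
Trial balance (start $0, +$823.91 each month, − disbursements):
  Jan: +$823.91 − $559.56 → $264.35
  Feb: +$823.91 − $1,417.23 → -$328.97
  Mar: +$823.91 → $494.94
  Apr: +$823.91 − $559.56 → $759.29
  May: +$823.91 − $1,417.23 → $165.97
  Jun: +$823.91 → $989.88
  Jul: +$823.91 − $559.56 → $1,254.23
  Aug: +$823.91 − $3,396.99 → -$1,318.85
  Sep: +$823.91 → -$494.94
  Oct: +$823.91 − $559.56 → -$230.59
  Nov: +$823.91 − $1,417.23 → -$823.91
  Dec: +$823.91 → $0.00
Lowest trial balance = -$1,318.85 (Aug)
Initial deposit = cushion − low point = $1,647.82 − (-$1,318.85) = $2,966.67

$2,966.67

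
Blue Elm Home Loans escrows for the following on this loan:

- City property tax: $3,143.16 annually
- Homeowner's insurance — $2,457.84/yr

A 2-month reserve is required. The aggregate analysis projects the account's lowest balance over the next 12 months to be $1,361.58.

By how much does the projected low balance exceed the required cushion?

City property tax — $3,143.16/yr
Homeowner's insurance — $2,457.84/yr
Total per year = $3,143.16 + $2,457.84 = $5,601.00
Monthly escrow = $5,601.00 / 12 = $466.75
Cushion = 2 × $466.75 = $933.50
Surplus = $1,361.58 − $933.50 = $428.08

$428.08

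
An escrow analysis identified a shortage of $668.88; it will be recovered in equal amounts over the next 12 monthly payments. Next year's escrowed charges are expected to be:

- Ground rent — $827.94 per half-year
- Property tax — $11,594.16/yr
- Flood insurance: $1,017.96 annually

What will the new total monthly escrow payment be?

Ground rent: $827.94 × 2 = $1,655.88 annually
Property tax: $11,594.16 annually
Flood insurance: $1,017.96 annually
Total annual escrow = $1,655.88 + $11,594.16 + $1,017.96 = $14,268.00
Monthly = $14,268.00 / 12 = $1,189.00
Shortage spread = $668.88 / 12 = $55.74/mo
New monthly escrow = $1,189.00 + $55.74 = $1,244.74

$1,244.74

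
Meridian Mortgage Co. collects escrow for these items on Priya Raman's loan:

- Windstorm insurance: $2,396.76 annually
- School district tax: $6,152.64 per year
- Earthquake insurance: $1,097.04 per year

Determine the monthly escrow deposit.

$803.87

Windstorm insurance = $2,396.76 annually
School district tax = $6,152.64 annually
Earthquake insurance = $1,097.04 annually
Annual escrow total = $2,396.76 + $6,152.64 + $1,097.04 = $9,646.44
Base monthly escrow = $9,646.44 ÷ 12 = $803.87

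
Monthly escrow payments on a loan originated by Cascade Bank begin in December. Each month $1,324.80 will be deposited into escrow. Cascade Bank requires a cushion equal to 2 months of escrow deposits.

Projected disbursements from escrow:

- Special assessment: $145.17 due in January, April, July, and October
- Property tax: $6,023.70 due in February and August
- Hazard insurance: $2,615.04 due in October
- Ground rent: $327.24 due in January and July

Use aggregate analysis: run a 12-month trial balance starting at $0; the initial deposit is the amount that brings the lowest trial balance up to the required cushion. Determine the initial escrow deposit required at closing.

Cushion = 2 × $1,324.80 = $2,649.60
Trial balance (start $0, +$1,324.80 each month, − disbursements):
  Dec: +$1,324.80 → $1,324.80
  Jan: +$1,324.80 − $472.41 → $2,177.19
  Feb: +$1,324.80 − $6,023.70 → -$2,521.71
  Mar: +$1,324.80 → -$1,196.91
  Apr: +$1,324.80 − $145.17 → -$17.28
  May: +$1,324.80 → $1,307.52
  Jun: +$1,324.80 → $2,632.32
  Jul: +$1,324.80 − $472.41 → $3,484.71
  Aug: +$1,324.80 − $6,023.70 → -$1,214.19
  Sep: +$1,324.80 → $110.61
  Oct: +$1,324.80 − $2,760.21 → -$1,324.80
  Nov: +$1,324.80 → $0.00
Lowest trial balance = -$2,521.71 (Feb)
Initial deposit = cushion − low point = $2,649.60 − (-$2,521.71) = $5,171.31

$5,171.31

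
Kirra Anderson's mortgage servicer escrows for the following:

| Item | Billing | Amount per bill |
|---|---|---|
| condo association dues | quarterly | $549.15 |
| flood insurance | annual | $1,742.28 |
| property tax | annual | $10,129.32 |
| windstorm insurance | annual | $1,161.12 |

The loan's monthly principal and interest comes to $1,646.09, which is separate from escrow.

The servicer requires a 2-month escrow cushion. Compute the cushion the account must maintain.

Condo association dues — $549.15 × 4 = $2,196.60 annually
Flood insurance — $1,742.28 annually
Property tax — $10,129.32 annually
Windstorm insurance — $1,161.12 annually
Combined annual = $15,229.32
Monthly escrow = $15,229.32 ÷ 12 = $1,269.11
Cushion = 2 × $1,269.11 = $2,538.22

$2,538.22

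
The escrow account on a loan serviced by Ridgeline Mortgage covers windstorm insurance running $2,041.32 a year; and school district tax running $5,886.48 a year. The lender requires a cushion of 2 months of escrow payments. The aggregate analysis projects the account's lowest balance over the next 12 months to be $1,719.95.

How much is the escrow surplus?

Windstorm insurance: $2,041.32/yr
School district tax: $5,886.48/yr
Total annual escrow = $2,041.32 + $5,886.48 = $7,927.80
Monthly = $7,927.80 ÷ 12 = $660.65
Required reserve = 2 × $660.65 = $1,321.30
Excess over cushion: $1,719.95 − $1,321.30 = $398.65

$398.65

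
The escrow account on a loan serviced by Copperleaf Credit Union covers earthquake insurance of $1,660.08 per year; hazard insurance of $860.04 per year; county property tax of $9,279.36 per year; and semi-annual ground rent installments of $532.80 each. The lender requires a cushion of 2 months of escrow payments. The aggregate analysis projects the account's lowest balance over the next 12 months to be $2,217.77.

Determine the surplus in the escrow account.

$73.59

Earthquake insurance — $1,660.08/yr
Hazard insurance — $860.04/yr
County property tax — $9,279.36/yr
Ground rent — $532.80 × 2 = $1,065.60/yr
Total per year = $12,865.08
Base monthly escrow = $12,865.08 / 12 = $1,072.09
Required cushion = 2 × $1,072.09 = $2,144.18
Surplus = $2,217.77 − $2,144.18 = $73.59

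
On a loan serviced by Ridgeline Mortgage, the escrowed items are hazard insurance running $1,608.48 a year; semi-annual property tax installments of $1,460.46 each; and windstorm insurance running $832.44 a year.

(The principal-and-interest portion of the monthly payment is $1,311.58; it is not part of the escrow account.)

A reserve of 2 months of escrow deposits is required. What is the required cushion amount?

$893.64

Hazard insurance — $1,608.48 per year
Property tax — $1,460.46 × 2 = $2,920.92 per year
Windstorm insurance — $832.44 per year
Total annual escrow = $1,608.48 + $2,920.92 + $832.44 = $5,361.84
Monthly escrow = $5,361.84 / 12 = $446.82
Required cushion = 2 × $446.82 = $893.64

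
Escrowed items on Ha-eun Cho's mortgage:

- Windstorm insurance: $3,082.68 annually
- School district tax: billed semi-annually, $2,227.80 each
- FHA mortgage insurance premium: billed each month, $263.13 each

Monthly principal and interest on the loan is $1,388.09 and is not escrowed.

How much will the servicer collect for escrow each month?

Windstorm insurance — $3,082.68/yr
School district tax — $2,227.80 × 2 = $4,455.60/yr
FHA mortgage insurance premium — $263.13 × 12 = $3,157.56/yr
Yearly total = $10,695.84
Monthly escrow = $10,695.84 ÷ 12 = $891.32

$891.32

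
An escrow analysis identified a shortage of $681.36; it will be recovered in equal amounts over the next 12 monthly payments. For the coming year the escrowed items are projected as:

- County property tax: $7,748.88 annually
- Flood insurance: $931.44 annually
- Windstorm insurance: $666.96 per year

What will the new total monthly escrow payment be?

$835.72

County property tax = $7,748.88/yr
Flood insurance = $931.44/yr
Windstorm insurance = $666.96/yr
Yearly total = $7,748.88 + $931.44 + $666.96 = $9,347.28
Per month = $9,347.28 / 12 = $778.94
Monthly shortage recovery: $681.36 ÷ 12 = $56.78
New monthly escrow = $778.94 + $56.78 = $835.72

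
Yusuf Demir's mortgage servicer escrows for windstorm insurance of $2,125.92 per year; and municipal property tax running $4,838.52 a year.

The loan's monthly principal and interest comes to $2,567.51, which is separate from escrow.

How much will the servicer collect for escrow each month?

Windstorm insurance = $2,125.92
Municipal property tax = $4,838.52
Yearly total = $6,964.44
Monthly escrow = $6,964.44 ÷ 12 = $580.37

$580.37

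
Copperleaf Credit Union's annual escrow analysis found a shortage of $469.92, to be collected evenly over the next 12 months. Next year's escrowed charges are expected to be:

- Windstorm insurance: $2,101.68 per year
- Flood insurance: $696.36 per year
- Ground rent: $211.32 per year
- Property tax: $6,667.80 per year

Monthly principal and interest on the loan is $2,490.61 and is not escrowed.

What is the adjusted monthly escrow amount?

$845.59

Windstorm insurance: $2,101.68
Flood insurance: $696.36
Ground rent: $211.32
Property tax: $6,667.80
Annual escrow total = $9,677.16
Base monthly escrow = $9,677.16 ÷ 12 = $806.43
Shortage per month = $469.92 / 12 = $39.16
New monthly escrow = $806.43 + $39.16 = $845.59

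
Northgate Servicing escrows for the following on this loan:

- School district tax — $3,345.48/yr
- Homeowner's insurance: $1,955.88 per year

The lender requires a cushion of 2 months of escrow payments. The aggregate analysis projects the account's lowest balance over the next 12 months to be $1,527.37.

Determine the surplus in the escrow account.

School district tax — $3,345.48 annually
Homeowner's insurance — $1,955.88 annually
Annual escrow total = $5,301.36
Monthly escrow = $5,301.36 ÷ 12 = $441.78
Cushion = 2 × $441.78 = $883.56
Surplus = $1,527.37 − $883.56 = $643.81

$643.81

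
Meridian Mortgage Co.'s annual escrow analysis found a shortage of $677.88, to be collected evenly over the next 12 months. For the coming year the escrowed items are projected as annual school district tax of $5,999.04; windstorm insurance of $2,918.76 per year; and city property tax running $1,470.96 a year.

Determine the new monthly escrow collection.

School district tax: $5,999.04/yr
Windstorm insurance: $2,918.76/yr
City property tax: $1,470.96/yr
Yearly total = $10,388.76
Base monthly escrow = $10,388.76 / 12 = $865.73
Shortage per month = $677.88 ÷ 12 = $56.49
New monthly escrow = $865.73 + $56.49 = $922.22

$922.22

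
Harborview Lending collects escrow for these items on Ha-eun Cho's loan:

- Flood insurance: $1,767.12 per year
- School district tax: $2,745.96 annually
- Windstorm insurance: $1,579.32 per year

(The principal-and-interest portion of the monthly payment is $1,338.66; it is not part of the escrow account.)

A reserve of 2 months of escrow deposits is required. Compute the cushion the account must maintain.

Flood insurance — $1,767.12/yr
School district tax — $2,745.96/yr
Windstorm insurance — $1,579.32/yr
Total annual escrow = $1,767.12 + $2,745.96 + $1,579.32 = $6,092.40
Base monthly escrow = $6,092.40 ÷ 12 = $507.70
Reserve = 2 × $507.70 = $1,015.40

$1,015.40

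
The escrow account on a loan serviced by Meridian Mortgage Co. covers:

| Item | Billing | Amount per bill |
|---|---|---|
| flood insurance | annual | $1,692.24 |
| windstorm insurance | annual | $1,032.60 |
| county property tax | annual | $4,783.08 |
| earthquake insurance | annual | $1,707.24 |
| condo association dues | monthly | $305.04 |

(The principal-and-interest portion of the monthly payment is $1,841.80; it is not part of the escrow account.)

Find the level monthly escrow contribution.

$1,072.97

Flood insurance: $1,692.24 per year
Windstorm insurance: $1,032.60 per year
County property tax: $4,783.08 per year
Earthquake insurance: $1,707.24 per year
Condo association dues: $305.04 × 12 = $3,660.48 per year
Annual escrow total = $1,692.24 + $1,032.60 + $4,783.08 + $1,707.24 + $3,660.48 = $12,875.64
Monthly = $12,875.64 / 12 = $1,072.97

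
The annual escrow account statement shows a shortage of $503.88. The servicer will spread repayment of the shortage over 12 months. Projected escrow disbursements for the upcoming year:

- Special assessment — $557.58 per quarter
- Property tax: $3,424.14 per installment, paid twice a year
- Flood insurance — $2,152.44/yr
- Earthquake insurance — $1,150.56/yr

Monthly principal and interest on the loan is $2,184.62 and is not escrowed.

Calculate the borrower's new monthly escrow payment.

$1,073.79

Special assessment — $557.58 × 4 = $2,230.32 per year
Property tax — $3,424.14 × 2 = $6,848.28 per year
Flood insurance — $2,152.44 per year
Earthquake insurance — $1,150.56 per year
Combined annual = $2,230.32 + $6,848.28 + $2,152.44 + $1,150.56 = $12,381.60
Monthly = $12,381.60 ÷ 12 = $1,031.80
Shortage spread = $503.88 ÷ 12 = $41.99/mo
Adjusted monthly = $1,031.80 + $41.99 = $1,073.79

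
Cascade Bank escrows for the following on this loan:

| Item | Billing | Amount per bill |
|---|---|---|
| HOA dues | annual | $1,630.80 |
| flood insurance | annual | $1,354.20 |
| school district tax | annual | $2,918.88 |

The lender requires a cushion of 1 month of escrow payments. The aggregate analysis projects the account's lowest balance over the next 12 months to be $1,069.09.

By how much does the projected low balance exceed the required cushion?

HOA dues = $1,630.80
Flood insurance = $1,354.20
School district tax = $2,918.88
Combined annual = $5,903.88
Monthly = $5,903.88 ÷ 12 = $491.99
Required reserve = 1 × $491.99 = $491.99
Surplus = $1,069.09 − $491.99 = $577.10

$577.10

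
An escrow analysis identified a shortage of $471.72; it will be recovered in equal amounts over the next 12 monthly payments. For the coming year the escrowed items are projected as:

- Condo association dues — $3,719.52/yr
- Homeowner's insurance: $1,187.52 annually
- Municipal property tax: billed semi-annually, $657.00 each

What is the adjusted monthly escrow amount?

$557.73

Condo association dues = $3,719.52 per year
Homeowner's insurance = $1,187.52 per year
Municipal property tax = $657.00 × 2 = $1,314.00 per year
Combined annual = $6,221.04
Per month = $6,221.04 / 12 = $518.42
Monthly shortage recovery: $471.72 / 12 = $39.31
New monthly escrow = $518.42 + $39.31 = $557.73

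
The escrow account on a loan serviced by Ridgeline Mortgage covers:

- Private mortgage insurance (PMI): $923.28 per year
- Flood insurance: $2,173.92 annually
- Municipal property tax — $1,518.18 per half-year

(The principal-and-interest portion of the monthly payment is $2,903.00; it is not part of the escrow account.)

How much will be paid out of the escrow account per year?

$6,133.56

Private mortgage insurance (PMI) = $923.28
Flood insurance = $2,173.92
Municipal property tax = $1,518.18 × 2 = $3,036.36
Combined annual = $923.28 + $2,173.92 + $3,036.36 = $6,133.56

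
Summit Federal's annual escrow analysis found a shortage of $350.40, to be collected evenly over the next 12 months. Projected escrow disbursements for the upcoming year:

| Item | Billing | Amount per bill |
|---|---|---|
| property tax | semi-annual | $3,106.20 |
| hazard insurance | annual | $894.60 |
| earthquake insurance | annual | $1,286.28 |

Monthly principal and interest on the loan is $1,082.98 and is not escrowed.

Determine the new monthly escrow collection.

$728.64

Property tax: $3,106.20 × 2 = $6,212.40 per year
Hazard insurance: $894.60 per year
Earthquake insurance: $1,286.28 per year
Total per year = $6,212.40 + $894.60 + $1,286.28 = $8,393.28
Per month = $8,393.28 / 12 = $699.44
Monthly shortage recovery: $350.40 / 12 = $29.20
Adjusted monthly = $699.44 + $29.20 = $728.64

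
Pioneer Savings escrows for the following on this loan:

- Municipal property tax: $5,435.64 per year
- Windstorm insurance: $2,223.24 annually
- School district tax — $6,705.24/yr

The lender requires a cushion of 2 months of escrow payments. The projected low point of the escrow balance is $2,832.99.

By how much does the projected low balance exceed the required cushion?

Municipal property tax: $5,435.64
Windstorm insurance: $2,223.24
School district tax: $6,705.24
Total annual escrow = $14,364.12
Base monthly escrow = $14,364.12 / 12 = $1,197.01
Required reserve = 2 × $1,197.01 = $2,394.02
Excess over cushion: $2,832.99 − $2,394.02 = $438.97

$438.97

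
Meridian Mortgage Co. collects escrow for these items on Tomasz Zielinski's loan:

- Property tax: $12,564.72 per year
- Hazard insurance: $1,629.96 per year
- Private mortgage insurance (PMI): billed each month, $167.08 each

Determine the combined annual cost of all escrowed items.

Property tax = $12,564.72 per year
Hazard insurance = $1,629.96 per year
Private mortgage insurance (PMI) = $167.08 × 12 = $2,004.96 per year
Yearly total = $12,564.72 + $1,629.96 + $2,004.96 = $16,199.64

$16,199.64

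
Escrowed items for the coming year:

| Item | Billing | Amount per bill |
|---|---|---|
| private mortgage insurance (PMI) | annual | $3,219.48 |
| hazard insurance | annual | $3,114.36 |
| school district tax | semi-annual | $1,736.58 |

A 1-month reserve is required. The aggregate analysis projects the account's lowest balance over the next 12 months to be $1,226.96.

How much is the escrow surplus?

$409.71

Private mortgage insurance (PMI) = $3,219.48 per year
Hazard insurance = $3,114.36 per year
School district tax = $1,736.58 × 2 = $3,473.16 per year
Annual escrow total = $9,807.00
Monthly = $9,807.00 ÷ 12 = $817.25
Required cushion = 1 × $817.25 = $817.25
Surplus = $1,226.96 − $817.25 = $409.71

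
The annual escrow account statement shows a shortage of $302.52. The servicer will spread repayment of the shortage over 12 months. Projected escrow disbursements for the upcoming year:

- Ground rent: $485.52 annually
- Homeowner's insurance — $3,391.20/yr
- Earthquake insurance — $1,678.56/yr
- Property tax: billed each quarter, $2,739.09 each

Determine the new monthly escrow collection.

$1,401.18

Ground rent — $485.52/yr
Homeowner's insurance — $3,391.20/yr
Earthquake insurance — $1,678.56/yr
Property tax — $2,739.09 × 4 = $10,956.36/yr
Total per year = $16,511.64
Monthly = $16,511.64 ÷ 12 = $1,375.97
Shortage spread = $302.52 / 12 = $25.21/mo
New monthly escrow = $1,375.97 + $25.21 = $1,401.18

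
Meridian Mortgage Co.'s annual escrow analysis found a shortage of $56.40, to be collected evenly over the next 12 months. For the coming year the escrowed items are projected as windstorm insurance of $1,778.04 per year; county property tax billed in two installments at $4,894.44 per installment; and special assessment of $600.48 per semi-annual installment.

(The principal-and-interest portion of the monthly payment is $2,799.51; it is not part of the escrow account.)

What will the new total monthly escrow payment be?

$1,068.69

Windstorm insurance — $1,778.04
County property tax — $4,894.44 × 2 = $9,788.88
Special assessment — $600.48 × 2 = $1,200.96
Total annual escrow = $12,767.88
Per month = $12,767.88 / 12 = $1,063.99
Shortage spread = $56.40 ÷ 12 = $4.70/mo
Adjusted monthly = $1,063.99 + $4.70 = $1,068.69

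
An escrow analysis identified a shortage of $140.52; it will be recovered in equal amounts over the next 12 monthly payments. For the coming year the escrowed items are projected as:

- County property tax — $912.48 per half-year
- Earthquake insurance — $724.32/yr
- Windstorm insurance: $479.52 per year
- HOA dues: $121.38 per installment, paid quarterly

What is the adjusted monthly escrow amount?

County property tax: $912.48 × 2 = $1,824.96
Earthquake insurance: $724.32
Windstorm insurance: $479.52
HOA dues: $121.38 × 4 = $485.52
Annual escrow total = $3,514.32
Base monthly escrow = $3,514.32 ÷ 12 = $292.86
Shortage spread = $140.52 / 12 = $11.71/mo
Adjusted monthly = $292.86 + $11.71 = $304.57

$304.57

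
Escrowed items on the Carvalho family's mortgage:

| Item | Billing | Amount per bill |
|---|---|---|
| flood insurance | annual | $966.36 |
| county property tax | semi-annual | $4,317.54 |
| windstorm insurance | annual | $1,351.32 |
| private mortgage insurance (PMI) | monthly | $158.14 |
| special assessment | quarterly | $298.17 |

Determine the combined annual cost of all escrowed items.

$14,043.12

Flood insurance — $966.36 annually
County property tax — $4,317.54 × 2 = $8,635.08 annually
Windstorm insurance — $1,351.32 annually
Private mortgage insurance (PMI) — $158.14 × 12 = $1,897.68 annually
Special assessment — $298.17 × 4 = $1,192.68 annually
Total annual escrow = $966.36 + $8,635.08 + $1,351.32 + $1,897.68 + $1,192.68 = $14,043.12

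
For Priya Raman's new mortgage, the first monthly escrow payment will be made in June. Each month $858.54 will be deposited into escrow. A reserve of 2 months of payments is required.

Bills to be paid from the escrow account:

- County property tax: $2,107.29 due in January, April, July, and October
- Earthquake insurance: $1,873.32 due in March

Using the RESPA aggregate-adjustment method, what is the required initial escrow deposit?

$2,575.62

Cushion = 2 × $858.54 = $1,717.08
Trial balance (start $0, +$858.54 each month, − disbursements):
  Jun: +$858.54 → $858.54
  Jul: +$858.54 − $2,107.29 → -$390.21
  Aug: +$858.54 → $468.33
  Sep: +$858.54 → $1,326.87
  Oct: +$858.54 − $2,107.29 → $78.12
  Nov: +$858.54 → $936.66
  Dec: +$858.54 → $1,795.20
  Jan: +$858.54 − $2,107.29 → $546.45
  Feb: +$858.54 → $1,404.99
  Mar: +$858.54 − $1,873.32 → $390.21
  Apr: +$858.54 − $2,107.29 → -$858.54
  May: +$858.54 → $0.00
Lowest trial balance = -$858.54 (Apr)
Initial deposit = cushion − low point = $1,717.08 − (-$858.54) = $2,575.62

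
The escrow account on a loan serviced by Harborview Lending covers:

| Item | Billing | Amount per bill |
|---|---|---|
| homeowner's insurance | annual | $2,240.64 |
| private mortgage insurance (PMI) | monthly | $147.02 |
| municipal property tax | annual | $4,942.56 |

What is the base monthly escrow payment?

Homeowner's insurance — $2,240.64 per year
Private mortgage insurance (PMI) — $147.02 × 12 = $1,764.24 per year
Municipal property tax — $4,942.56 per year
Total annual escrow = $2,240.64 + $1,764.24 + $4,942.56 = $8,947.44
Per month = $8,947.44 ÷ 12 = $745.62

$745.62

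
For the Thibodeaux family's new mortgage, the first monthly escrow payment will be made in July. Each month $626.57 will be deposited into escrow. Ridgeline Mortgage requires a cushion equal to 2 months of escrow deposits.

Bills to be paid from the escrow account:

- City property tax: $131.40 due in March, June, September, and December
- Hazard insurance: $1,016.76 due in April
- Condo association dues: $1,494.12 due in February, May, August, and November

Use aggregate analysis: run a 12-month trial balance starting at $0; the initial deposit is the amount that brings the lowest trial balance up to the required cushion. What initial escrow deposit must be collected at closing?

$1,748.31

Cushion = 2 × $626.57 = $1,253.14
Trial balance (start $0, +$626.57 each month, − disbursements):
  Jul: +$626.57 → $626.57
  Aug: +$626.57 − $1,494.12 → -$240.98
  Sep: +$626.57 − $131.40 → $254.19
  Oct: +$626.57 → $880.76
  Nov: +$626.57 − $1,494.12 → $13.21
  Dec: +$626.57 − $131.40 → $508.38
  Jan: +$626.57 → $1,134.95
  Feb: +$626.57 − $1,494.12 → $267.40
  Mar: +$626.57 − $131.40 → $762.57
  Apr: +$626.57 − $1,016.76 → $372.38
  May: +$626.57 − $1,494.12 → -$495.17
  Jun: +$626.57 − $131.40 → $0.00
Lowest trial balance = -$495.17 (May)
Initial deposit = cushion − low point = $1,253.14 − (-$495.17) = $1,748.31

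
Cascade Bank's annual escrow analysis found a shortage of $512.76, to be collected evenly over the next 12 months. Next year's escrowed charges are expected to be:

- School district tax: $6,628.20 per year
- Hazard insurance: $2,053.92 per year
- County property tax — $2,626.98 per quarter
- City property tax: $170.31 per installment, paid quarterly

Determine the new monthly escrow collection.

School district tax: $6,628.20 per year
Hazard insurance: $2,053.92 per year
County property tax: $2,626.98 × 4 = $10,507.92 per year
City property tax: $170.31 × 4 = $681.24 per year
Total annual escrow = $19,871.28
Per month = $19,871.28 / 12 = $1,655.94
Monthly shortage recovery: $512.76 ÷ 12 = $42.73
New monthly escrow = $1,655.94 + $42.73 = $1,698.67

$1,698.67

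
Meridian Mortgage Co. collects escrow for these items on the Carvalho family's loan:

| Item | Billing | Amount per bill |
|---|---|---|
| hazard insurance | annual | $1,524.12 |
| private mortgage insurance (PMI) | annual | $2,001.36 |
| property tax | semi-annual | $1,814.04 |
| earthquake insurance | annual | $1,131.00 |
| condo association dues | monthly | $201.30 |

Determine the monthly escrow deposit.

$891.68

Hazard insurance — $1,524.12/yr
Private mortgage insurance (PMI) — $2,001.36/yr
Property tax — $1,814.04 × 2 = $3,628.08/yr
Earthquake insurance — $1,131.00/yr
Condo association dues — $201.30 × 12 = $2,415.60/yr
Total annual escrow = $10,700.16
Base monthly escrow = $10,700.16 ÷ 12 = $891.68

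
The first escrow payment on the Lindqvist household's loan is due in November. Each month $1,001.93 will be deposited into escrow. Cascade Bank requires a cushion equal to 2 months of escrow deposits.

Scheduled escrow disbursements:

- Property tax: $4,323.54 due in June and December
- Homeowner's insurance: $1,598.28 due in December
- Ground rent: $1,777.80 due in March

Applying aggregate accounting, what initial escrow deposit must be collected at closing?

$6,011.58

Cushion = 2 × $1,001.93 = $2,003.86
Trial balance (start $0, +$1,001.93 each month, − disbursements):
  Nov: +$1,001.93 → $1,001.93
  Dec: +$1,001.93 − $5,921.82 → -$3,917.96
  Jan: +$1,001.93 → -$2,916.03
  Feb: +$1,001.93 → -$1,914.10
  Mar: +$1,001.93 − $1,777.80 → -$2,689.97
  Apr: +$1,001.93 → -$1,688.04
  May: +$1,001.93 → -$686.11
  Jun: +$1,001.93 − $4,323.54 → -$4,007.72
  Jul: +$1,001.93 → -$3,005.79
  Aug: +$1,001.93 → -$2,003.86
  Sep: +$1,001.93 → -$1,001.93
  Oct: +$1,001.93 → $0.00
Lowest trial balance = -$4,007.72 (Jun)
Initial deposit = cushion − low point = $2,003.86 − (-$4,007.72) = $6,011.58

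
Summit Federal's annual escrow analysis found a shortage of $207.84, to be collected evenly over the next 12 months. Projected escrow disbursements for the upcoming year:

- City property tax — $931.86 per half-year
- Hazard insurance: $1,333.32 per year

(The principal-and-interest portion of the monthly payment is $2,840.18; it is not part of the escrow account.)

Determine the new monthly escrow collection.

$283.74

City property tax — $931.86 × 2 = $1,863.72 per year
Hazard insurance — $1,333.32 per year
Total annual escrow = $1,863.72 + $1,333.32 = $3,197.04
Per month = $3,197.04 / 12 = $266.42
Shortage spread = $207.84 ÷ 12 = $17.32/mo
Adjusted monthly = $266.42 + $17.32 = $283.74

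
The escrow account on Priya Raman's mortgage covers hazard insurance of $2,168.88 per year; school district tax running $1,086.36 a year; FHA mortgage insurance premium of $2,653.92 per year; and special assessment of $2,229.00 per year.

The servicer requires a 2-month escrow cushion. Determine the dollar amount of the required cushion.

$1,356.36

Hazard insurance: $2,168.88/yr
School district tax: $1,086.36/yr
FHA mortgage insurance premium: $2,653.92/yr
Special assessment: $2,229.00/yr
Combined annual = $8,138.16
Base monthly escrow = $8,138.16 / 12 = $678.18
Cushion = 2 × $678.18 = $1,356.36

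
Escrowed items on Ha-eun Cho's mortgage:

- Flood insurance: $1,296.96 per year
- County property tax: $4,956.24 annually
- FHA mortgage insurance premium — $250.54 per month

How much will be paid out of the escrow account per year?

$9,259.68

Flood insurance: $1,296.96
County property tax: $4,956.24
FHA mortgage insurance premium: $250.54 × 12 = $3,006.48
Total annual escrow = $9,259.68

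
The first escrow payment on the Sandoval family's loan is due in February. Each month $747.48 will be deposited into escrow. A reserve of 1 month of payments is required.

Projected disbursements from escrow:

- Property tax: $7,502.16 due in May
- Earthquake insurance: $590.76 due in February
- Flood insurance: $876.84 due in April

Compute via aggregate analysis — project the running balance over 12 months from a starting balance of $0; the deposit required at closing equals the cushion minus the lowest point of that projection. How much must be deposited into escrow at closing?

$6,727.32

Cushion = 1 × $747.48 = $747.48
Trial balance (start $0, +$747.48 each month, − disbursements):
  Feb: +$747.48 − $590.76 → $156.72
  Mar: +$747.48 → $904.20
  Apr: +$747.48 − $876.84 → $774.84
  May: +$747.48 − $7,502.16 → -$5,979.84
  Jun: +$747.48 → -$5,232.36
  Jul: +$747.48 → -$4,484.88
  Aug: +$747.48 → -$3,737.40
  Sep: +$747.48 → -$2,989.92
  Oct: +$747.48 → -$2,242.44
  Nov: +$747.48 → -$1,494.96
  Dec: +$747.48 → -$747.48
  Jan: +$747.48 → $0.00
Lowest trial balance = -$5,979.84 (May)
Initial deposit = cushion − low point = $747.48 − (-$5,979.84) = $6,727.32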